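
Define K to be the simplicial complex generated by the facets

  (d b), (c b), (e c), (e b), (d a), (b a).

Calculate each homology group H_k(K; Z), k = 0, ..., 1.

H_0 = Z,  H_1 = Z^2.

Fix the vertex order a < b < c < d < e and write every simplex with vertices in increasing order. Then dim K = 1 and the simplices of K are:

  0-simplices (5): a, b, c, d, e
  1-simplices (6): ab, ad, bc, bd, be, ce

Hence C_0 ≅ Z^5, C_1 ≅ Z^6.

Boundary ∂_1: C_1 → C_0 is given by ∂[p,q] = [q] − [p].
This gives a 5×6 integer matrix of rank 4; reducing to Smith normal form yields diagonal entries (1,1,1,1).

Now H_k = ker ∂_k / im ∂_{k+1}, so:

  H_0: rank C_0 − rank ∂_1 = 5 − 4 = 1, and the invariant factors of ∂_1 are all 1, so H_0 = Z.
  H_1: rank ker ∂_1 − rank ∂_2 = (6 − 4) − 0 = 2, and there is no ∂_2, so H_1 = Z^2.

As a check, the Euler characteristic is 5 − 6 = -1, which agrees with 1 − 2 = -1.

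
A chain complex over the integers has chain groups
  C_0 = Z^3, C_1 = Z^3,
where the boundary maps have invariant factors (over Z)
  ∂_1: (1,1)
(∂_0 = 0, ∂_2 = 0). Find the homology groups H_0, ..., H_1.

H_0: b_0 = 3 − 0 − 2 = 1; torsion from ∂_1 factors > 1: none. So H_0 = Z.
H_1: b_1 = 3 − 2 − 0 = 1; torsion from ∂_2 factors > 1: none. So H_1 = Z.

H_0 = Z,  H_1 = Z.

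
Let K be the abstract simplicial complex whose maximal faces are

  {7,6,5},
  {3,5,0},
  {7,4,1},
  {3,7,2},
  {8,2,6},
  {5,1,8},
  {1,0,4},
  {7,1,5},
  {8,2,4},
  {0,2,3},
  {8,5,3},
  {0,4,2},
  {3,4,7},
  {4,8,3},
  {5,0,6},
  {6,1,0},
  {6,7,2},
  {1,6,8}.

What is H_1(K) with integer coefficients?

Take the total order 0 < 1 < 2 < 3 < 4 < 5 < 6 < 7 < 8 on the vertex set. Then K (dimension 2) consists of the simplices:

  0-simplices (9): [0], [1], [2], [3], [4], [5], [6], [7], [8]
  1-simplices (27): (27 of them)
  2-simplices (18): [0,1,4], [0,1,6], [0,2,3], [0,2,4], [0,3,5], [0,5,6], [1,4,7], [1,5,7], [1,5,8], [1,6,8], [2,3,7], [2,4,8], [2,6,7], [2,6,8], [3,4,7], [3,4,8], [3,5,8], [5,6,7]

so the chain groups are C_0 ≅ Z^9, C_1 ≅ Z^27, C_2 ≅ Z^18.

∂_1: C_1 → C_0 maps an edge to its endpoints' difference, ∂[p,q] = q − p.
The 9×27 boundary matrix has rank 8 and Smith normal form diag(1,1,1,1,1,1,1,1).

Boundary ∂_2: C_2 → C_1 sends each 2-simplex [p,q,r] to [q,r] − [p,r] + [p,q]. For instance
  ∂[1,5,8] = [5,8] − [1,8] + [1,5],
  ∂[1,4,7] = [4,7] − [1,7] + [1,4].
The 27×18 boundary matrix has rank 18 and Smith normal form diag(1,1,1,1,1,1,1,1,1,1,1,1,1,1,1,1,1,2).

Now H_k = ker ∂_k / im ∂_{k+1}, so:

  H_1: rank ker ∂_1 − rank ∂_2 = (27 − 8) − 18 = 1, and ∂_2 has invariant factor 2 > 1, so H_1 = Z ⊕ Z/2.

H_1 ≅ Z ⊕ Z/2.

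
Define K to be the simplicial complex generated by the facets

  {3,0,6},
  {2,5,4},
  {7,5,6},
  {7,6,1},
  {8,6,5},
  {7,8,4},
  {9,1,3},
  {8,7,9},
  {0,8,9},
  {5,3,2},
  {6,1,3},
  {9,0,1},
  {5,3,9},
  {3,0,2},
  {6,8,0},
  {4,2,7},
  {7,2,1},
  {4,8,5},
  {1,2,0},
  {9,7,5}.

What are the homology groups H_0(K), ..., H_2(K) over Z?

Fix the vertex order 0 < 1 < 2 < 3 < 4 < 5 < 6 < 7 < 8 < 9 and write every simplex with vertices in increasing order. Then dim K = 2 and the simplices of K are:

  0-simplices (10): [0], [1], [2], [3], [4], [5], [6], [7], [8], [9]
  1-simplices (30): (30 of them)
  2-simplices (20): (20 of them)

so the chain groups are C_0 ≅ Z^10, C_1 ≅ Z^30, C_2 ≅ Z^20.

The boundary map ∂_1: C_1 → C_0 is given by ∂[p,q] = [q] − [p]. For instance
  ∂[3,9] = [9] − [3].
As a 10×30 matrix over Z this has rank 9, with invariant factors (1,1,1,1,1,1,1,1,1).

The boundary map ∂_2: C_2 → C_1 acts by ∂[p,q,r] = [q,r] − [p,r] + [p,q]. For instance
  ∂[7,8,9] = [8,9] − [7,9] + [7,8],
  ∂[1,2,7] = [2,7] − [1,7] + [1,2].
The resulting 30×20 matrix has rank 20, and its Smith normal form has invariant factors (1,1,1,1,1,1,1,1,1,1,1,1,1,1,1,1,1,1,1,2).

From H_k ≅ ker(∂_k) / im(∂_{k+1}) we obtain:

  H_0: rank C_0 − rank ∂_1 = 10 − 9 = 1, and the invariant factors of ∂_1 are all 1, so H_0 ≅ Z.
  H_1: rank ker ∂_1 − rank ∂_2 = (30 − 9) − 20 = 1, and ∂_2 has invariant factor 2 > 1, so H_1 ≅ Z ⊕ Z/2Z.
  H_2: rank ker ∂_2 − rank ∂_3 = (20 − 20) − 0 = 0, and there is no ∂_3, so H_2 ≅ 0.

As a check, the Euler characteristic is 10 − 30 + 20 = 0, which agrees with 1 − 1 + 0 = 0.

H_0 ≅ Z,  H_1 ≅ Z ⊕ Z/2Z,  H_2 = 0.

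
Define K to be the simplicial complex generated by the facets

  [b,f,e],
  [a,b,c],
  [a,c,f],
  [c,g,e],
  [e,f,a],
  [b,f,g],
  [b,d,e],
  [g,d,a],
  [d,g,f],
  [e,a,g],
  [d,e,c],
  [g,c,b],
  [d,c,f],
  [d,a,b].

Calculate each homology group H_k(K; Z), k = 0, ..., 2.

Fix the vertex order a < b < c < d < e < f < g and write every simplex with vertices in increasing order. Then dim K = 2 and the simplices of K are:

  0-simplices (7): a, b, c, d, e, f, g
  1-simplices (21): ab, ac, ad, ae, af, ag, bc, bd, be, bf, bg, cd, ce, cf, cg, de, df, dg, ef, eg, fg
  2-simplices (14): abc, abd, acf, adg, aef, aeg, bcg, bde, bef, bfg, cde, cdf, ceg, dfg

so the chain groups are C_0 ≅ Z^7, C_1 ≅ Z^21, C_2 ≅ Z^14.

The boundary map ∂_1: C_1 → C_0 is given by ∂[p,q] = [q] − [p]. For instance
  ∂cf = f − c.
This gives a 7×21 integer matrix of rank 6; reducing to Smith normal form yields diagonal entries (1,1,1,1,1,1).

The boundary map ∂_2: C_2 → C_1 acts by ∂[p,q,r] = [q,r] − [p,r] + [p,q]. For instance
  ∂cde = de − ce + cd,
  ∂abd = bd − ad + ab.
The resulting 21×14 matrix has rank 13, and its Smith normal form has invariant factors (1,1,1,1,1,1,1,1,1,1,1,1,1).

Computing H_k = (kernel of ∂_k) / (image of ∂_{k+1}):

  H_0: rank C_0 − rank ∂_1 = 7 − 6 = 1, and the invariant factors of ∂_1 are all 1, so H_0 = Z.
  H_1: rank ker ∂_1 − rank ∂_2 = (21 − 6) − 13 = 2, and the invariant factors of ∂_2 are all 1, so H_1 = Z^2.
  H_2: rank ker ∂_2 − rank ∂_3 = (14 − 13) − 0 = 1, and there is no ∂_3, so H_2 = Z.

As a check, the Euler characteristic is 7 − 21 + 14 = 0, which agrees with 1 − 2 + 1 = 0.

H_0 ≅ Z,  H_1 ≅ Z^2,  H_2 ≅ Z.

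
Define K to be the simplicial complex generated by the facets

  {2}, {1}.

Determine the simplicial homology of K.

Order the vertices as 1 < 2. Listing each simplex with vertices in this order, K has dimension 0 with simplices:

  0-simplices (2): [1], [2]

Hence C_0 ≅ Z^2.

Now H_k = ker ∂_k / im ∂_{k+1}, so:

  H_0: rank C_0 − rank ∂_1 = 2 − 0 = 2, and there is no ∂_1, so H_0 ≅ Z^2.

H_0 ≅ Z^2.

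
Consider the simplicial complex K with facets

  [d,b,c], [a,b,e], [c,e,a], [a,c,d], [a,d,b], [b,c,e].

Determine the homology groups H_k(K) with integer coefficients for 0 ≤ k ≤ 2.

H_0 = Z,  H_1 = 0,  H_2 = Z.

We work with the vertex ordering a < b < c < d < e. The simplices of K, each written with vertices in increasing order, are:

  0-simplices (5): a, b, c, d, e
  1-simplices (9): ab, ac, ad, ae, bc, bd, be, cd, ce
  2-simplices (6): abd, abe, acd, ace, bcd, bce

giving chain groups C_0 ≅ Z^5, C_1 ≅ Z^9, C_2 ≅ Z^6.

Boundary ∂_1: C_1 → C_0 is given by ∂[p,q] = [q] − [p]. For instance
  ∂bc = c − b.
The resulting 5×9 matrix has rank 4, and its Smith normal form has invariant factors (1,1,1,1).

∂_2: C_2 → C_1 maps a triangle to the signed sum of its edges. For instance
  ∂abd = bd − ad + ab,
  ∂bce = ce − be + bc.
The 9×6 boundary matrix has rank 5 and Smith normal form diag(1,1,1,1,1).

From H_k ≅ ker(∂_k) / im(∂_{k+1}) we obtain:

  H_0: rank C_0 − rank ∂_1 = 5 − 4 = 1, and the invariant factors of ∂_1 are all 1, so H_0 ≅ Z.
  H_1: rank ker ∂_1 − rank ∂_2 = (9 − 4) − 5 = 0, and the invariant factors of ∂_2 are all 1, so H_1 ≅ 0.
  H_2: rank ker ∂_2 − rank ∂_3 = (6 − 5) − 0 = 1, and there is no ∂_3, so H_2 ≅ Z.

As a check, the Euler characteristic is 5 − 9 + 6 = 2, which agrees with 1 − 0 + 1 = 2.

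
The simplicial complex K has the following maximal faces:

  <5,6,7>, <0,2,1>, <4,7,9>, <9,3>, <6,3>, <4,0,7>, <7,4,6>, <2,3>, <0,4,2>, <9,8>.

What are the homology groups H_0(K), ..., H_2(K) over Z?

H_0 = Z,  H_1 = Z^2,  H_2 = 0.

Take the total order 0 < 1 < 2 < 3 < 4 < 5 < 6 < 7 < 8 < 9 on the vertex set. Then K (dimension 2) consists of the simplices:

  0-simplices (10): [0], [1], [2], [3], [4], [5], [6], [7], [8], [9]
  1-simplices (17): [0,1], [0,2], [0,4], [0,7], [1,2], [2,3], [2,4], [3,6], [3,9], [4,6], [4,7], [4,9], [5,6], [5,7], [6,7], [7,9], [8,9]
  2-simplices (6): [0,1,2], [0,2,4], [0,4,7], [4,6,7], [4,7,9], [5,6,7]

so the chain groups are C_0 ≅ Z^10, C_1 ≅ Z^17, C_2 ≅ Z^6.

∂_1: C_1 → C_0 sends each edge [p,q] (with p < q) to q − p.
The 10×17 boundary matrix has rank 9 and Smith normal form diag(1,1,1,1,1,1,1,1,1).

∂_2: C_2 → C_1 acts by ∂[p,q,r] = [q,r] − [p,r] + [p,q]. For instance
  ∂[4,7,9] = [7,9] − [4,9] + [4,7],
  ∂[4,6,7] = [6,7] − [4,7] + [4,6].
The resulting 17×6 matrix has rank 6, and its Smith normal form has invariant factors (1,1,1,1,1,1).

Reading off H_k = ker ∂_k / im ∂_{k+1}:

  H_0: rank C_0 − rank ∂_1 = 10 − 9 = 1, and the invariant factors of ∂_1 are all 1, so H_0 = Z.
  H_1: rank ker ∂_1 − rank ∂_2 = (17 − 9) − 6 = 2, and the invariant factors of ∂_2 are all 1, so H_1 = Z^2.
  H_2: rank ker ∂_2 − rank ∂_3 = (6 − 6) − 0 = 0, and there is no ∂_3, so H_2 = 0.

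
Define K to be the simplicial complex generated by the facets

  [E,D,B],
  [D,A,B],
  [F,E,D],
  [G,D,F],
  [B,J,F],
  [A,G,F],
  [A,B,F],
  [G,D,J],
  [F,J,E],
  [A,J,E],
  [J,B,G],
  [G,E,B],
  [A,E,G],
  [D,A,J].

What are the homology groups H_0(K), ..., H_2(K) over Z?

H_0 = Z,  H_1 = Z^2,  H_2 = Z.

Fix the vertex order A < B < D < E < F < G < J and write every simplex with vertices in increasing order. Then dim K = 2 and the simplices of K are:

  0-simplices (7): A, B, D, E, F, G, J
  1-simplices (21): AB, AD, AE, AF, AG, AJ, BD, BE, BF, BG, BJ, DE, DF, DG, DJ, EF, EG, EJ, FG, FJ, GJ
  2-simplices (14): ABD, ABF, ADJ, AEG, AEJ, AFG, BDE, BEG, BFJ, BGJ, DEF, DFG, DGJ, EFJ

so the chain groups are C_0 ≅ Z^7, C_1 ≅ Z^21, C_2 ≅ Z^14.

The boundary map ∂_1: C_1 → C_0 maps an edge to its endpoints' difference, ∂[p,q] = q − p. For instance
  ∂GJ = J − G.
The 7×21 boundary matrix has rank 6 and Smith normal form diag(1,1,1,1,1,1).

The boundary map ∂_2: C_2 → C_1 maps a triangle to the signed sum of its edges. For instance
  ∂ADJ = DJ − AJ + AD,
  ∂AEJ = EJ − AJ + AE.
This gives a 21×14 integer matrix of rank 13; reducing to Smith normal form yields diagonal entries (1,1,1,1,1,1,1,1,1,1,1,1,1).

From H_k ≅ ker(∂_k) / im(∂_{k+1}) we obtain:

  H_0: rank C_0 − rank ∂_1 = 7 − 6 = 1, and the invariant factors of ∂_1 are all 1, so H_0 ≅ Z.
  H_1: rank ker ∂_1 − rank ∂_2 = (21 − 6) − 13 = 2, and the invariant factors of ∂_2 are all 1, so H_1 ≅ Z^2.
  H_2: rank ker ∂_2 − rank ∂_3 = (14 − 13) − 0 = 1, and there is no ∂_3, so H_2 ≅ Z.

As a check, the Euler characteristic is 7 − 21 + 14 = 0, which agrees with 1 − 2 + 1 = 0.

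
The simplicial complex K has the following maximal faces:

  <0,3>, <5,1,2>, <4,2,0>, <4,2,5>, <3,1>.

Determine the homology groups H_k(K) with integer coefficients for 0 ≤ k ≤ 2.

H_0 = Z,  H_1 = Z,  H_2 = 0.

K has 6 vertices, 9 edges, 3 triangles.
rank ∂_0 = 0, rank ∂_1 = 5 ⇒ b_0 = 6 − 0 − 5 = 1; all invariant factors of ∂_1 are 1 so no torsion. So H_0 = Z.
rank ∂_1 = 5, rank ∂_2 = 3 ⇒ b_1 = 9 − 5 − 3 = 1; all invariant factors of ∂_2 are 1 so no torsion. So H_1 = Z.
rank ∂_2 = 3, rank ∂_3 = 0 ⇒ b_2 = 3 − 3 − 0 = 0. So H_2 = 0.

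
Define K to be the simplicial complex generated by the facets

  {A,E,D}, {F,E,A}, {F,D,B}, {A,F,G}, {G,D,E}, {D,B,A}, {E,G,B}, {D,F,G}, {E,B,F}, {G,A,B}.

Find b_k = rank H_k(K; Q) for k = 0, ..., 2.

K has 6 vertices, 15 edges, 10 triangles.
rank ∂_0 = 0, rank ∂_1 = 5 ⇒ b_0 = 6 − 0 − 5 = 1; all invariant factors of ∂_1 are 1 so no torsion. So H_0 = Z.
rank ∂_1 = 5, rank ∂_2 = 10 ⇒ b_1 = 15 − 5 − 10 = 0; ∂_2 has invariant factor(s) [2] giving torsion. So H_1 = Z/2Z.
rank ∂_2 = 10, rank ∂_3 = 0 ⇒ b_2 = 10 − 10 − 0 = 0. So H_2 = 0.

b_0 = 1, b_1 = 0, b_2 = 0.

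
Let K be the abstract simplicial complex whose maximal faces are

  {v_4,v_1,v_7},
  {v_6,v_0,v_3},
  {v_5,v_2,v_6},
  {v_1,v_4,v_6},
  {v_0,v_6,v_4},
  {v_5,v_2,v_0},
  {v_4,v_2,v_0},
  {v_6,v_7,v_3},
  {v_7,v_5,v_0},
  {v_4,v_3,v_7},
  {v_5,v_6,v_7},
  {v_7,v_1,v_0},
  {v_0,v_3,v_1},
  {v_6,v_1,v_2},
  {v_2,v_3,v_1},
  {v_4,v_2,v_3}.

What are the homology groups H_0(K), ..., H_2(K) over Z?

Take the total order v_0 < v_1 < v_2 < v_3 < v_4 < v_5 < v_6 < v_7 on the vertex set. Then K (dimension 2) consists of the simplices:

  0-simplices (8): [v_0], [v_1], [v_2], [v_3], [v_4], [v_5], [v_6], [v_7]
  1-simplices (24): (24 of them)
  2-simplices (16): (16 of them)

so the chain groups are C_0 ≅ Z^8, C_1 ≅ Z^24, C_2 ≅ Z^16.

Boundary ∂_1: C_1 → C_0 maps an edge to its endpoints' difference, ∂[p,q] = q − p. For instance
  ∂[v_1,v_6] = [v_6] − [v_1].
The 8×24 boundary matrix has rank 7 and Smith normal form diag(1,1,1,1,1,1,1).

∂_2: C_2 → C_1 acts by ∂[p,q,r] = [q,r] − [p,r] + [p,q]. For instance
  ∂[v_0,v_2,v_4] = [v_2,v_4] − [v_0,v_4] + [v_0,v_2],
  ∂[v_0,v_3,v_6] = [v_3,v_6] − [v_0,v_6] + [v_0,v_3].
As a 24×16 matrix over Z this has rank 15, with invariant factors (1,1,1,1,1,1,1,1,1,1,1,1,1,1,1).

Now H_k = ker ∂_k / im ∂_{k+1}, so:

  H_0: rank C_0 − rank ∂_1 = 8 − 7 = 1, and the invariant factors of ∂_1 are all 1, so H_0 = Z.
  H_1: rank ker ∂_1 − rank ∂_2 = (24 − 7) − 15 = 2, and the invariant factors of ∂_2 are all 1, so H_1 = Z^2.
  H_2: rank ker ∂_2 − rank ∂_3 = (16 − 15) − 0 = 1, and there is no ∂_3, so H_2 = Z.

As a check, the Euler characteristic is 8 − 24 + 16 = 0, which agrees with 1 − 2 + 1 = 0.

H_0 ≅ Z,  H_1 ≅ Z^2,  H_2 ≅ Z.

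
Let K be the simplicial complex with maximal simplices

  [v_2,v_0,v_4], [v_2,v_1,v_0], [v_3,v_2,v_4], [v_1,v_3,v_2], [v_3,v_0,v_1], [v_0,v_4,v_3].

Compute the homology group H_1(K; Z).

Take the total order v_0 < v_1 < v_2 < v_3 < v_4 on the vertex set. Then K (dimension 2) consists of the simplices:

  0-simplices (5): [v_0], [v_1], [v_2], [v_3], [v_4]
  1-simplices (9): [v_0,v_1], [v_0,v_2], [v_0,v_3], [v_0,v_4], [v_1,v_2], [v_1,v_3], [v_2,v_3], [v_2,v_4], [v_3,v_4]
  2-simplices (6): [v_0,v_1,v_2], [v_0,v_1,v_3], [v_0,v_2,v_4], [v_0,v_3,v_4], [v_1,v_2,v_3], [v_2,v_3,v_4]

so the chain groups are C_0 ≅ Z^5, C_1 ≅ Z^9, C_2 ≅ Z^6.

The boundary map ∂_1: C_1 → C_0 sends each edge [p,q] (with p < q) to q − p. For instance
  ∂[v_0,v_4] = [v_4] − [v_0].
The 5×9 boundary matrix has rank 4 and Smith normal form diag(1,1,1,1).

The boundary map ∂_2: C_2 → C_1 maps a triangle to the signed sum of its edges. For instance
  ∂[v_0,v_1,v_2] = [v_1,v_2] − [v_0,v_2] + [v_0,v_1],
  ∂[v_0,v_2,v_4] = [v_2,v_4] − [v_0,v_4] + [v_0,v_2].
The 9×6 boundary matrix has rank 5 and Smith normal form diag(1,1,1,1,1).

Computing H_k = (kernel of ∂_k) / (image of ∂_{k+1}):

  H_1: rank ker ∂_1 − rank ∂_2 = (9 − 4) − 5 = 0, and the invariant factors of ∂_2 are all 1, so H_1 = 0.

H_1 ≅ 0.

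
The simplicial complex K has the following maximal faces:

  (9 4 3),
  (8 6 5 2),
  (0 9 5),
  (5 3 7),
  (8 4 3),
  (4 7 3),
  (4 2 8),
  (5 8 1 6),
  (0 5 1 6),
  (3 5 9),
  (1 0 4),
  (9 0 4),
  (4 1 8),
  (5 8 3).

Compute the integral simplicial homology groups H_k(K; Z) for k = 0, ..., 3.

Order the vertices as 0 < 1 < 2 < 3 < 4 < 5 < 6 < 7 < 8 < 9. Listing each simplex with vertices in this order, K has dimension 3 with simplices:

  0-simplices (10): [0], [1], [2], [3], [4], [5], [6], [7], [8], [9]
  1-simplices (26): (26 of them)
  2-simplices (21): (21 of them)
  3-simplices (3): [0,1,5,6], [1,5,6,8], [2,5,6,8]

Hence C_0 ≅ Z^10, C_1 ≅ Z^26, C_2 ≅ Z^21, C_3 ≅ Z^3.

∂_1: C_1 → C_0 is given by ∂[p,q] = [q] − [p].
As a 10×26 matrix over Z this has rank 9, with invariant factors (1,1,1,1,1,1,1,1,1).

Boundary ∂_2: C_2 → C_1 acts by ∂[p,q,r] = [q,r] − [p,r] + [p,q]. For instance
  ∂[3,4,7] = [4,7] − [3,7] + [3,4],
  ∂[0,5,9] = [5,9] − [0,9] + [0,5].
As a 26×21 matrix over Z this has rank 17, with invariant factors (1,1,1,1,1,1,1,1,1,1,1,1,1,1,1,1,1).

Boundary ∂_3: C_3 → C_2 sends each 3-simplex σ to the alternating sum Σ_i (−1)^i (σ with its i-th vertex removed). For instance
  ∂[1,5,6,8] = [5,6,8] − [1,6,8] + [1,5,8] − [1,5,6],
  ∂[2,5,6,8] = [5,6,8] − [2,6,8] + [2,5,8] − [2,5,6].
The resulting 21×3 matrix has rank 3, and its Smith normal form has invariant factors (1,1,1).

Computing H_k = (kernel of ∂_k) / (image of ∂_{k+1}):

  H_0: rank C_0 − rank ∂_1 = 10 − 9 = 1, and the invariant factors of ∂_1 are all 1, so H_0 = Z.
  H_1: rank ker ∂_1 − rank ∂_2 = (26 − 9) − 17 = 0, and the invariant factors of ∂_2 are all 1, so H_1 = 0.
  H_2: rank ker ∂_2 − rank ∂_3 = (21 − 17) − 3 = 1, and the invariant factors of ∂_3 are all 1, so H_2 = Z.
  H_3: rank ker ∂_3 − rank ∂_4 = (3 − 3) − 0 = 0, and there is no ∂_4, so H_3 = 0.

As a check, the Euler characteristic is 10 − 26 + 21 − 3 = 2, which agrees with 1 − 0 + 1 − 0 = 2.

H_0 = Z,  H_1 = 0,  H_2 = Z,  H_3 = 0.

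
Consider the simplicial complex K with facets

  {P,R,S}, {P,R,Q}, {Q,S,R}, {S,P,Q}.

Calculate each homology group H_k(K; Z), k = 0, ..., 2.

Fix the vertex order P < Q < R < S and write every simplex with vertices in increasing order. Then dim K = 2 and the simplices of K are:

  0-simplices (4): P, Q, R, S
  1-simplices (6): PQ, PR, PS, QR, QS, RS
  2-simplices (4): PQR, PQS, PRS, QRS

Hence C_0 ≅ Z^4, C_1 ≅ Z^6, C_2 ≅ Z^4.

Boundary ∂_1: C_1 → C_0 is given by ∂[p,q] = [q] − [p]. For instance
  ∂PQ = Q − P.
The 4×6 boundary matrix has rank 3 and Smith normal form diag(1,1,1).

∂_2: C_2 → C_1 sends each 2-simplex [p,q,r] to [q,r] − [p,r] + [p,q]. For instance
  ∂QRS = RS − QS + QR,
  ∂PQS = QS − PS + PQ.
As a 6×4 matrix over Z this has rank 3, with invariant factors (1,1,1).

Now H_k = ker ∂_k / im ∂_{k+1}, so:

  H_0: rank C_0 − rank ∂_1 = 4 − 3 = 1, and the invariant factors of ∂_1 are all 1, so H_0 ≅ Z.
  H_1: rank ker ∂_1 − rank ∂_2 = (6 − 3) − 3 = 0, and the invariant factors of ∂_2 are all 1, so H_1 ≅ 0.
  H_2: rank ker ∂_2 − rank ∂_3 = (4 − 3) − 0 = 1, and there is no ∂_3, so H_2 ≅ Z.

(K is a triangulation of the 2-sphere S^2.)

H_0 = Z,  H_1 = 0,  H_2 = Z.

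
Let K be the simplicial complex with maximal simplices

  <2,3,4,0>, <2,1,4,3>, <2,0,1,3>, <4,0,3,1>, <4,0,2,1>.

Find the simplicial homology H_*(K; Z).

Take the total order 0 < 1 < 2 < 3 < 4 on the vertex set. Then K (dimension 3) consists of the simplices:

  0-simplices (5): [0], [1], [2], [3], [4]
  1-simplices (10): [0,1], [0,2], [0,3], [0,4], [1,2], [1,3], [1,4], [2,3], [2,4], [3,4]
  2-simplices (10): [0,1,2], [0,1,3], [0,1,4], [0,2,3], [0,2,4], [0,3,4], [1,2,3], [1,2,4], [1,3,4], [2,3,4]
  3-simplices (5): [0,1,2,3], [0,1,2,4], [0,1,3,4], [0,2,3,4], [1,2,3,4]

giving chain groups C_0 ≅ Z^5, C_1 ≅ Z^10, C_2 ≅ Z^10, C_3 ≅ Z^5.

The boundary map ∂_1: C_1 → C_0 sends each edge [p,q] (with p < q) to q − p. For instance
  ∂[1,4] = [4] − [1].
The 5×10 boundary matrix has rank 4 and Smith normal form diag(1,1,1,1).

The boundary map ∂_2: C_2 → C_1 maps a triangle to the signed sum of its edges. For instance
  ∂[1,2,3] = [2,3] − [1,3] + [1,2],
  ∂[2,3,4] = [3,4] − [2,4] + [2,3].
The 10×10 boundary matrix has rank 6 and Smith normal form diag(1,1,1,1,1,1).

∂_3: C_3 → C_2 sends each 3-simplex σ to the alternating sum Σ_i (−1)^i (σ with its i-th vertex removed). For instance
  ∂[0,2,3,4] = [2,3,4] − [0,3,4] + [0,2,4] − [0,2,3],
  ∂[0,1,2,4] = [1,2,4] − [0,2,4] + [0,1,4] − [0,1,2].
As a 10×5 matrix over Z this has rank 4, with invariant factors (1,1,1,1).

Reading off H_k = ker ∂_k / im ∂_{k+1}:

  H_0: rank C_0 − rank ∂_1 = 5 − 4 = 1, and the invariant factors of ∂_1 are all 1, so H_0 = Z.
  H_1: rank ker ∂_1 − rank ∂_2 = (10 − 4) − 6 = 0, and the invariant factors of ∂_2 are all 1, so H_1 = 0.
  H_2: rank ker ∂_2 − rank ∂_3 = (10 − 6) − 4 = 0, and the invariant factors of ∂_3 are all 1, so H_2 = 0.
  H_3: rank ker ∂_3 − rank ∂_4 = (5 − 4) − 0 = 1, and there is no ∂_4, so H_3 = Z.

As a check, the Euler characteristic is 5 − 10 + 10 − 5 = 0, which agrees with 1 − 0 + 0 − 1 = 0.

H_0 = Z,  H_1 = 0,  H_2 = 0,  H_3 = Z.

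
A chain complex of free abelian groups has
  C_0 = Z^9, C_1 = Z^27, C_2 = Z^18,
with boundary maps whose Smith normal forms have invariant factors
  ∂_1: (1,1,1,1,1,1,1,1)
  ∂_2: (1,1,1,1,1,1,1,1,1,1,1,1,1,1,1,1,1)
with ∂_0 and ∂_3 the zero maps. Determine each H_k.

H_0 = Z,  H_1 = Z^2,  H_2 = Z.

H_0: b_0 = 9 − 0 − 8 = 1; torsion from ∂_1 factors > 1: none. So H_0 = Z.
H_1: b_1 = 27 − 8 − 17 = 2; torsion from ∂_2 factors > 1: none. So H_1 = Z^2.
H_2: b_2 = 18 − 17 − 0 = 1; torsion from ∂_3 factors > 1: none. So H_2 = Z.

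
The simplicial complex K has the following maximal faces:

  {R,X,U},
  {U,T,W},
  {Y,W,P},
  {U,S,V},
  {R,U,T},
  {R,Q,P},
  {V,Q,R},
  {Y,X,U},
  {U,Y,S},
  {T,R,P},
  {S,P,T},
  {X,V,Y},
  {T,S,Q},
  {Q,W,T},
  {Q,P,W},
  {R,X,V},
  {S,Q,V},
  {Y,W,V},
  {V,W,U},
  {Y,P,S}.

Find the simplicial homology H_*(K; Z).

H_0 = Z,  H_1 = Z ⊕ Z/2,  H_2 = 0.

We work with the vertex ordering P < Q < R < S < T < U < V < W < X < Y. The simplices of K, each written with vertices in increasing order, are:

  0-simplices (10): P, Q, R, S, T, U, V, W, X, Y
  1-simplices (30): PQ, PR, PS, PT, PW, PY, QR, QS, QT, QV, QW, RT, RU, RV, RX, ST, SU, SV, SY, TU, TW, UV, UW, UX, UY, VW, VX, VY, WY, XY
  2-simplices (20): PQR, PQW, PRT, PST, PSY, PWY, QRV, QST, QSV, QTW, RTU, RUX, RVX, SUV, SUY, TUW, UVW, UXY, VWY, VXY

Hence C_0 ≅ Z^10, C_1 ≅ Z^30, C_2 ≅ Z^20.

The boundary map ∂_1: C_1 → C_0 maps an edge to its endpoints' difference, ∂[p,q] = q − p. For instance
  ∂RT = T − R.
As a 10×30 matrix over Z this has rank 9, with invariant factors (1,1,1,1,1,1,1,1,1).

The boundary map ∂_2: C_2 → C_1 maps a triangle to the signed sum of its edges. For instance
  ∂SUV = UV − SV + SU,
  ∂QTW = TW − QW + QT.
The 30×20 boundary matrix has rank 20 and Smith normal form diag(1,1,1,1,1,1,1,1,1,1,1,1,1,1,1,1,1,1,1,2).

Reading off H_k = ker ∂_k / im ∂_{k+1}:

  H_0: rank C_0 − rank ∂_1 = 10 − 9 = 1, and the invariant factors of ∂_1 are all 1, so H_0 = Z.
  H_1: rank ker ∂_1 − rank ∂_2 = (30 − 9) − 20 = 1, and ∂_2 has invariant factor 2 > 1, so H_1 = Z ⊕ Z/2.
  H_2: rank ker ∂_2 − rank ∂_3 = (20 − 20) − 0 = 0, and there is no ∂_3, so H_2 = 0.

As a check, the Euler characteristic is 10 − 30 + 20 = 0, which agrees with 1 − 1 + 0 = 0.
(K is a triangulation of the Klein bottle.)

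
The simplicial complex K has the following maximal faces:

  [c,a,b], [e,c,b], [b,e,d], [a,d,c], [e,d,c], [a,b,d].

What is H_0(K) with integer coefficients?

H_0 ≅ Z.

Take the total order a < b < c < d < e on the vertex set. Then K (dimension 2) consists of the simplices:

  0-simplices (5): a, b, c, d, e
  1-simplices (9): ab, ac, ad, bc, bd, be, cd, ce, de
  2-simplices (6): abc, abd, acd, bce, bde, cde

giving chain groups C_0 ≅ Z^5, C_1 ≅ Z^9, C_2 ≅ Z^6.

∂_1: C_1 → C_0 is given by ∂[p,q] = [q] − [p]. For instance
  ∂bc = c − b.
This gives a 5×9 integer matrix of rank 4; reducing to Smith normal form yields diagonal entries (1,1,1,1).

Boundary ∂_2: C_2 → C_1 maps a triangle to the signed sum of its edges. For instance
  ∂bce = ce − be + bc,
  ∂abc = bc − ac + ab.
As a 9×6 matrix over Z this has rank 5, with invariant factors (1,1,1,1,1).

Reading off H_k = ker ∂_k / im ∂_{k+1}:

  H_0: rank C_0 − rank ∂_1 = 5 − 4 = 1, and the invariant factors of ∂_1 are all 1, so H_0 = Z.

(K is a triangulation of the 2-sphere S^2.)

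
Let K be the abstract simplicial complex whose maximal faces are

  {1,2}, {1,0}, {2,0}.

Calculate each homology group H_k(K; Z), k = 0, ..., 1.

H_0 ≅ Z,  H_1 ≅ Z.

Take the total order 0 < 1 < 2 on the vertex set. Then K (dimension 1) consists of the simplices:

  0-simplices (3): [0], [1], [2]
  1-simplices (3): [0,1], [0,2], [1,2]

Hence C_0 ≅ Z^3, C_1 ≅ Z^3.

Boundary ∂_1: C_1 → C_0 is given by ∂[p,q] = [q] − [p].
The 3×3 boundary matrix has rank 2 and Smith normal form diag(1,1).

From H_k ≅ ker(∂_k) / im(∂_{k+1}) we obtain:

  H_0: rank C_0 − rank ∂_1 = 3 − 2 = 1, and the invariant factors of ∂_1 are all 1, so H_0 ≅ Z.
  H_1: rank ker ∂_1 − rank ∂_2 = (3 − 2) − 0 = 1, and there is no ∂_2, so H_1 ≅ Z.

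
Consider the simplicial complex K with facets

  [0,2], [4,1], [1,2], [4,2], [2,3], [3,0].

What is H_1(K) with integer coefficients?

H_1 ≅ Z^2.

Order the vertices as 0 < 1 < 2 < 3 < 4. Listing each simplex with vertices in this order, K has dimension 1 with simplices:

  0-simplices (5): [0], [1], [2], [3], [4]
  1-simplices (6): [0,2], [0,3], [1,2], [1,4], [2,3], [2,4]

so the chain groups are C_0 ≅ Z^5, C_1 ≅ Z^6.

The boundary map ∂_1: C_1 → C_0 sends each edge [p,q] (with p < q) to q − p. For instance
  ∂[1,2] = [2] − [1].
The 5×6 boundary matrix has rank 4 and Smith normal form diag(1,1,1,1).

Computing H_k = (kernel of ∂_k) / (image of ∂_{k+1}):

  H_1: rank ker ∂_1 − rank ∂_2 = (6 − 4) − 0 = 2, and there is no ∂_2, so H_1 ≅ Z^2.

(K is a triangulation of a wedge of 2 circles.)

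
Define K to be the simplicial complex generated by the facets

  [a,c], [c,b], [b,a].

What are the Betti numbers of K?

Fix the vertex order a < b < c and write every simplex with vertices in increasing order. Then dim K = 1 and the simplices of K are:

  0-simplices (3): a, b, c
  1-simplices (3): ab, ac, bc

so the chain groups are C_0 ≅ Z^3, C_1 ≅ Z^3.

∂_1: C_1 → C_0 maps an edge to its endpoints' difference, ∂[p,q] = q − p.
The resulting 3×3 matrix has rank 2, and its Smith normal form has invariant factors (1,1).

Computing H_k = (kernel of ∂_k) / (image of ∂_{k+1}):

  H_0: rank C_0 − rank ∂_1 = 3 − 2 = 1, and the invariant factors of ∂_1 are all 1, so H_0 = Z.
  H_1: rank ker ∂_1 − rank ∂_2 = (3 − 2) − 0 = 1, and there is no ∂_2, so H_1 = Z.

As a check, the Euler characteristic is 3 − 3 = 0, which agrees with 1 − 1 = 0.

Hence the Betti numbers are b_0 = 1, b_1 = 1.

b_0 = 1, b_1 = 1.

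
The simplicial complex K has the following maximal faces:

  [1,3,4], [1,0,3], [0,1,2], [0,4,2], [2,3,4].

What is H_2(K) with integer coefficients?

Order the vertices as 0 < 1 < 2 < 3 < 4. Listing each simplex with vertices in this order, K has dimension 2 with simplices:

  0-simplices (5): [0], [1], [2], [3], [4]
  1-simplices (10): [0,1], [0,2], [0,3], [0,4], [1,2], [1,3], [1,4], [2,3], [2,4], [3,4]
  2-simplices (5): [0,1,2], [0,1,3], [0,2,4], [1,3,4], [2,3,4]

so the chain groups are C_0 ≅ Z^5, C_1 ≅ Z^10, C_2 ≅ Z^5.

Boundary ∂_1: C_1 → C_0 is given by ∂[p,q] = [q] − [p].
The resulting 5×10 matrix has rank 4, and its Smith normal form has invariant factors (1,1,1,1).

Boundary ∂_2: C_2 → C_1 acts by ∂[p,q,r] = [q,r] − [p,r] + [p,q]. For instance
  ∂[0,2,4] = [2,4] − [0,4] + [0,2],
  ∂[0,1,2] = [1,2] − [0,2] + [0,1].
This gives a 10×5 integer matrix of rank 5; reducing to Smith normal form yields diagonal entries (1,1,1,1,1).

Reading off H_k = ker ∂_k / im ∂_{k+1}:

  H_2: rank ker ∂_2 − rank ∂_3 = (5 − 5) − 0 = 0, and there is no ∂_3, so H_2 ≅ 0.

(K is a triangulation of the Möbius band.)

H_2 ≅ 0.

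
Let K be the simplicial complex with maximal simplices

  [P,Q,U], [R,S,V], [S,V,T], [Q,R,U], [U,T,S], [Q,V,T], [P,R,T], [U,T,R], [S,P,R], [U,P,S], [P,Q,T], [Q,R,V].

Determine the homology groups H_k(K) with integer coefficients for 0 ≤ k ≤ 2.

Fix the vertex order P < Q < R < S < T < U < V and write every simplex with vertices in increasing order. Then dim K = 2 and the simplices of K are:

  0-simplices (7): P, Q, R, S, T, U, V
  1-simplices (18): PQ, PR, PS, PT, PU, QR, QT, QU, QV, RS, RT, RU, RV, ST, SU, SV, TU, TV
  2-simplices (12): PQT, PQU, PRS, PRT, PSU, QRU, QRV, QTV, RSV, RTU, STU, STV

Hence C_0 ≅ Z^7, C_1 ≅ Z^18, C_2 ≅ Z^12.

The boundary map ∂_1: C_1 → C_0 sends each edge [p,q] (with p < q) to q − p. For instance
  ∂QV = V − Q.
As a 7×18 matrix over Z this has rank 6, with invariant factors (1,1,1,1,1,1).

∂_2: C_2 → C_1 sends each 2-simplex [p,q,r] to [q,r] − [p,r] + [p,q]. For instance
  ∂QRU = RU − QU + QR,
  ∂PQT = QT − PT + PQ.
This gives a 18×12 integer matrix of rank 12; reducing to Smith normal form yields diagonal entries (1,1,1,1,1,1,1,1,1,1,1,2).

From H_k ≅ ker(∂_k) / im(∂_{k+1}) we obtain:

  H_0: rank C_0 − rank ∂_1 = 7 − 6 = 1, and the invariant factors of ∂_1 are all 1, so H_0 = Z.
  H_1: rank ker ∂_1 − rank ∂_2 = (18 − 6) − 12 = 0, and ∂_2 has invariant factor 2 > 1, so H_1 = Z/2.
  H_2: rank ker ∂_2 − rank ∂_3 = (12 − 12) − 0 = 0, and there is no ∂_3, so H_2 = 0.

As a check, the Euler characteristic is 7 − 18 + 12 = 1, which agrees with 1 − 0 + 0 = 1.

H_0 = Z,  H_1 = Z/2,  H_2 = 0.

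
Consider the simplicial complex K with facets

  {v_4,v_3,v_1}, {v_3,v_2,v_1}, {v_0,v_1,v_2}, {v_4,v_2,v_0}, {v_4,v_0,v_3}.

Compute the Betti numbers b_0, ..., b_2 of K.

Order the vertices as v_0 < v_1 < v_2 < v_3 < v_4. Listing each simplex with vertices in this order, K has dimension 2 with simplices:

  0-simplices (5): [v_0], [v_1], [v_2], [v_3], [v_4]
  1-simplices (10): [v_0,v_1], [v_0,v_2], [v_0,v_3], [v_0,v_4], [v_1,v_2], [v_1,v_3], [v_1,v_4], [v_2,v_3], [v_2,v_4], [v_3,v_4]
  2-simplices (5): [v_0,v_1,v_2], [v_0,v_2,v_4], [v_0,v_3,v_4], [v_1,v_2,v_3], [v_1,v_3,v_4]

giving chain groups C_0 ≅ Z^5, C_1 ≅ Z^10, C_2 ≅ Z^5.

Boundary ∂_1: C_1 → C_0 is given by ∂[p,q] = [q] − [p].
The resulting 5×10 matrix has rank 4, and its Smith normal form has invariant factors (1,1,1,1).

The boundary map ∂_2: C_2 → C_1 acts by ∂[p,q,r] = [q,r] − [p,r] + [p,q]. For instance
  ∂[v_0,v_1,v_2] = [v_1,v_2] − [v_0,v_2] + [v_0,v_1],
  ∂[v_0,v_3,v_4] = [v_3,v_4] − [v_0,v_4] + [v_0,v_3].
The 10×5 boundary matrix has rank 5 and Smith normal form diag(1,1,1,1,1).

Reading off H_k = ker ∂_k / im ∂_{k+1}:

  H_0: rank C_0 − rank ∂_1 = 5 − 4 = 1, and the invariant factors of ∂_1 are all 1, so H_0 ≅ Z.
  H_1: rank ker ∂_1 − rank ∂_2 = (10 − 4) − 5 = 1, and the invariant factors of ∂_2 are all 1, so H_1 ≅ Z.
  H_2: rank ker ∂_2 − rank ∂_3 = (5 − 5) − 0 = 0, and there is no ∂_3, so H_2 ≅ 0.

Hence the Betti numbers are b_0 = 1, b_1 = 1, b_2 = 0.

b_0 = 1, b_1 = 1, b_2 = 0.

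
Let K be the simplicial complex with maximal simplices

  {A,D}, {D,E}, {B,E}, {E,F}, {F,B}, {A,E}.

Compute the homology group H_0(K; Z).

H_0 = Z.

Fix the vertex order A < B < D < E < F and write every simplex with vertices in increasing order. Then dim K = 1 and the simplices of K are:

  0-simplices (5): A, B, D, E, F
  1-simplices (6): AD, AE, BE, BF, DE, EF

Hence C_0 ≅ Z^5, C_1 ≅ Z^6.

Boundary ∂_1: C_1 → C_0 is given by ∂[p,q] = [q] − [p]. For instance
  ∂EF = F − E.
The 5×6 boundary matrix has rank 4 and Smith normal form diag(1,1,1,1).

Reading off H_k = ker ∂_k / im ∂_{k+1}:

  H_0: rank C_0 − rank ∂_1 = 5 − 4 = 1, and the invariant factors of ∂_1 are all 1, so H_0 = Z.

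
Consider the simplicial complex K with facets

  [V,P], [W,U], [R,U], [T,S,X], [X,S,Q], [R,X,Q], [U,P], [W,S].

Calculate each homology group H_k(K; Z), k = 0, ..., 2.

H_0 ≅ Z,  H_1 ≅ Z,  H_2 = 0.

Order the vertices as P < Q < R < S < T < U < V < W < X. Listing each simplex with vertices in this order, K has dimension 2 with simplices:

  0-simplices (9): P, Q, R, S, T, U, V, W, X
  1-simplices (12): PU, PV, QR, QS, QX, RU, RX, ST, SW, SX, TX, UW
  2-simplices (3): QRX, QSX, STX

Hence C_0 ≅ Z^9, C_1 ≅ Z^12, C_2 ≅ Z^3.

∂_1: C_1 → C_0 is given by ∂[p,q] = [q] − [p]. For instance
  ∂SW = W − S.
This gives a 9×12 integer matrix of rank 8; reducing to Smith normal form yields diagonal entries (1,1,1,1,1,1,1,1).

Boundary ∂_2: C_2 → C_1 sends each 2-simplex [p,q,r] to [q,r] − [p,r] + [p,q]. For instance
  ∂QRX = RX − QX + QR,
  ∂QSX = SX − QX + QS.
The resulting 12×3 matrix has rank 3, and its Smith normal form has invariant factors (1,1,1).

Now H_k = ker ∂_k / im ∂_{k+1}, so:

  H_0: rank C_0 − rank ∂_1 = 9 − 8 = 1, and the invariant factors of ∂_1 are all 1, so H_0 ≅ Z.
  H_1: rank ker ∂_1 − rank ∂_2 = (12 − 8) − 3 = 1, and the invariant factors of ∂_2 are all 1, so H_1 ≅ Z.
  H_2: rank ker ∂_2 − rank ∂_3 = (3 − 3) − 0 = 0, and there is no ∂_3, so H_2 ≅ 0.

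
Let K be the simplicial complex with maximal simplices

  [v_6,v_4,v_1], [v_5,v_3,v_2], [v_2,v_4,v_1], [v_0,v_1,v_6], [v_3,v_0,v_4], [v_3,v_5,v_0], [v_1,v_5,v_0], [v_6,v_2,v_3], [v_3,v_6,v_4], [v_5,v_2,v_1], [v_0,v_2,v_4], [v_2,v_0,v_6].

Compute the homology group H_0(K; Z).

H_0 = Z.

Fix the vertex order v_0 < v_1 < v_2 < v_3 < v_4 < v_5 < v_6 and write every simplex with vertices in increasing order. Then dim K = 2 and the simplices of K are:

  0-simplices (7): [v_0], [v_1], [v_2], [v_3], [v_4], [v_5], [v_6]
  1-simplices (18): (18 of them)
  2-simplices (12): (12 of them)

giving chain groups C_0 ≅ Z^7, C_1 ≅ Z^18, C_2 ≅ Z^12.

∂_1: C_1 → C_0 maps an edge to its endpoints' difference, ∂[p,q] = q − p. For instance
  ∂[v_0,v_2] = [v_2] − [v_0].
The resulting 7×18 matrix has rank 6, and its Smith normal form has invariant factors (1,1,1,1,1,1).

The boundary map ∂_2: C_2 → C_1 maps a triangle to the signed sum of its edges. For instance
  ∂[v_1,v_4,v_6] = [v_4,v_6] − [v_1,v_6] + [v_1,v_4],
  ∂[v_0,v_3,v_5] = [v_3,v_5] − [v_0,v_5] + [v_0,v_3].
This gives a 18×12 integer matrix of rank 12; reducing to Smith normal form yields diagonal entries (1,1,1,1,1,1,1,1,1,1,1,2).

From H_k ≅ ker(∂_k) / im(∂_{k+1}) we obtain:

  H_0: rank C_0 − rank ∂_1 = 7 − 6 = 1, and the invariant factors of ∂_1 are all 1, so H_0 ≅ Z.

(K is a triangulation of the real projective plane RP^2.)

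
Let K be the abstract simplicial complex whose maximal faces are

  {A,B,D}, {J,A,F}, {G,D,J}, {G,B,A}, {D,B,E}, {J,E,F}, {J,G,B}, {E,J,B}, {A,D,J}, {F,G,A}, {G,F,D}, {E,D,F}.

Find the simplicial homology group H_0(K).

Take the total order A < B < D < E < F < G < J on the vertex set. Then K (dimension 2) consists of the simplices:

  0-simplices (7): A, B, D, E, F, G, J
  1-simplices (18): AB, AD, AF, AG, AJ, BD, BE, BG, BJ, DE, DF, DG, DJ, EF, EJ, FG, FJ, GJ
  2-simplices (12): ABD, ABG, ADJ, AFG, AFJ, BDE, BEJ, BGJ, DEF, DFG, DGJ, EFJ

giving chain groups C_0 ≅ Z^7, C_1 ≅ Z^18, C_2 ≅ Z^12.

∂_1: C_1 → C_0 is given by ∂[p,q] = [q] − [p].
The resulting 7×18 matrix has rank 6, and its Smith normal form has invariant factors (1,1,1,1,1,1).

∂_2: C_2 → C_1 acts by ∂[p,q,r] = [q,r] − [p,r] + [p,q]. For instance
  ∂AFJ = FJ − AJ + AF,
  ∂BEJ = EJ − BJ + BE.
The resulting 18×12 matrix has rank 12, and its Smith normal form has invariant factors (1,1,1,1,1,1,1,1,1,1,1,2).

Reading off H_k = ker ∂_k / im ∂_{k+1}:

  H_0: rank C_0 − rank ∂_1 = 7 − 6 = 1, and the invariant factors of ∂_1 are all 1, so H_0 = Z.

H_0 = Z.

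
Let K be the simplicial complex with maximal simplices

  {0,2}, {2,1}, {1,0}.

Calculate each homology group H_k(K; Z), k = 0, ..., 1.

We work with the vertex ordering 0 < 1 < 2. The simplices of K, each written with vertices in increasing order, are:

  0-simplices (3): [0], [1], [2]
  1-simplices (3): [0,1], [0,2], [1,2]

so the chain groups are C_0 ≅ Z^3, C_1 ≅ Z^3.

Boundary ∂_1: C_1 → C_0 sends each edge [p,q] (with p < q) to q − p.
This gives a 3×3 integer matrix of rank 2; reducing to Smith normal form yields diagonal entries (1,1).

From H_k ≅ ker(∂_k) / im(∂_{k+1}) we obtain:

  H_0: rank C_0 − rank ∂_1 = 3 − 2 = 1, and the invariant factors of ∂_1 are all 1, so H_0 = Z.
  H_1: rank ker ∂_1 − rank ∂_2 = (3 − 2) − 0 = 1, and there is no ∂_2, so H_1 = Z.

(K is a triangulation of the circle S^1.)

H_0 ≅ Z,  H_1 ≅ Z.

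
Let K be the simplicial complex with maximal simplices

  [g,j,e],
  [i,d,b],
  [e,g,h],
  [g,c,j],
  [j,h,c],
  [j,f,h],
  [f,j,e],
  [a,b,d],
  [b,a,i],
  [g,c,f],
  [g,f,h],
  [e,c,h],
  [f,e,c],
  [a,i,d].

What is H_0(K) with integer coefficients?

K has 10 vertices, 21 edges, 14 triangles.
rank ∂_0 = 0, rank ∂_1 = 8 ⇒ b_0 = 10 − 0 − 8 = 2; all invariant factors of ∂_1 are 1 so no torsion. So H_0 = Z^2.

H_0 = Z^2.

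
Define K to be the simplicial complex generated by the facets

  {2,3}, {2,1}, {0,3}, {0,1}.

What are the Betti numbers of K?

b_0 = 1, b_1 = 1.

Fix the vertex order 0 < 1 < 2 < 3 and write every simplex with vertices in increasing order. Then dim K = 1 and the simplices of K are:

  0-simplices (4): [0], [1], [2], [3]
  1-simplices (4): [0,1], [0,3], [1,2], [2,3]

Hence C_0 ≅ Z^4, C_1 ≅ Z^4.

∂_1: C_1 → C_0 maps an edge to its endpoints' difference, ∂[p,q] = q − p. For instance
  ∂[0,3] = [3] − [0].
The 4×4 boundary matrix has rank 3 and Smith normal form diag(1,1,1).

Reading off H_k = ker ∂_k / im ∂_{k+1}:

  H_0: rank C_0 − rank ∂_1 = 4 − 3 = 1, and the invariant factors of ∂_1 are all 1, so H_0 ≅ Z.
  H_1: rank ker ∂_1 − rank ∂_2 = (4 − 3) − 0 = 1, and there is no ∂_2, so H_1 ≅ Z.

(K is a triangulation of the circle S^1.)

Hence the Betti numbers are b_0 = 1, b_1 = 1.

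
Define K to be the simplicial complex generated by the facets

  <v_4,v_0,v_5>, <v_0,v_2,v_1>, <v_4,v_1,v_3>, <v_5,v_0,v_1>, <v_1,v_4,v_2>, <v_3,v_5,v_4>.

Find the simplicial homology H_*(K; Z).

We work with the vertex ordering v_0 < v_1 < v_2 < v_3 < v_4 < v_5. The simplices of K, each written with vertices in increasing order, are:

  0-simplices (6): [v_0], [v_1], [v_2], [v_3], [v_4], [v_5]
  1-simplices (12): [v_0,v_1], [v_0,v_2], [v_0,v_4], [v_0,v_5], [v_1,v_2], [v_1,v_3], [v_1,v_4], [v_1,v_5], [v_2,v_4], [v_3,v_4], [v_3,v_5], [v_4,v_5]
  2-simplices (6): [v_0,v_1,v_2], [v_0,v_1,v_5], [v_0,v_4,v_5], [v_1,v_2,v_4], [v_1,v_3,v_4], [v_3,v_4,v_5]

Hence C_0 ≅ Z^6, C_1 ≅ Z^12, C_2 ≅ Z^6.

Boundary ∂_1: C_1 → C_0 sends each edge [p,q] (with p < q) to q − p. For instance
  ∂[v_0,v_5] = [v_5] − [v_0].
This gives a 6×12 integer matrix of rank 5; reducing to Smith normal form yields diagonal entries (1,1,1,1,1).

∂_2: C_2 → C_1 maps a triangle to the signed sum of its edges. For instance
  ∂[v_1,v_2,v_4] = [v_2,v_4] − [v_1,v_4] + [v_1,v_2],
  ∂[v_3,v_4,v_5] = [v_4,v_5] − [v_3,v_5] + [v_3,v_4].
This gives a 12×6 integer matrix of rank 6; reducing to Smith normal form yields diagonal entries (1,1,1,1,1,1).

From H_k ≅ ker(∂_k) / im(∂_{k+1}) we obtain:

  H_0: rank C_0 − rank ∂_1 = 6 − 5 = 1, and the invariant factors of ∂_1 are all 1, so H_0 = Z.
  H_1: rank ker ∂_1 − rank ∂_2 = (12 − 5) − 6 = 1, and the invariant factors of ∂_2 are all 1, so H_1 = Z.
  H_2: rank ker ∂_2 − rank ∂_3 = (6 − 6) − 0 = 0, and there is no ∂_3, so H_2 = 0.

As a check, the Euler characteristic is 6 − 12 + 6 = 0, which agrees with 1 − 1 + 0 = 0.

H_0 = Z,  H_1 = Z,  H_2 = 0.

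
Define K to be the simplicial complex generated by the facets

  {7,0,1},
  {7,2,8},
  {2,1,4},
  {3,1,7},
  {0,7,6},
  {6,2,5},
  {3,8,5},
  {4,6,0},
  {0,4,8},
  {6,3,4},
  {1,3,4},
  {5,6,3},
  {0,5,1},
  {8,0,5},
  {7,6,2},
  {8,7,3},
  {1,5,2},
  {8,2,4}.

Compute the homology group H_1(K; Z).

H_1 ≅ Z^2.

Take the total order 0 < 1 < 2 < 3 < 4 < 5 < 6 < 7 < 8 on the vertex set. Then K (dimension 2) consists of the simplices:

  0-simplices (9): [0], [1], [2], [3], [4], [5], [6], [7], [8]
  1-simplices (27): (27 of them)
  2-simplices (18): [0,1,5], [0,1,7], [0,4,6], [0,4,8], [0,5,8], [0,6,7], [1,2,4], [1,2,5], [1,3,4], [1,3,7], [2,4,8], [2,5,6], [2,6,7], [2,7,8], [3,4,6], [3,5,6], [3,5,8], [3,7,8]

giving chain groups C_0 ≅ Z^9, C_1 ≅ Z^27, C_2 ≅ Z^18.

Boundary ∂_1: C_1 → C_0 maps an edge to its endpoints' difference, ∂[p,q] = q − p. For instance
  ∂[1,4] = [4] − [1].
As a 9×27 matrix over Z this has rank 8, with invariant factors (1,1,1,1,1,1,1,1).

∂_2: C_2 → C_1 sends each 2-simplex [p,q,r] to [q,r] − [p,r] + [p,q]. For instance
  ∂[2,6,7] = [6,7] − [2,7] + [2,6],
  ∂[1,2,5] = [2,5] − [1,5] + [1,2].
This gives a 27×18 integer matrix of rank 17; reducing to Smith normal form yields diagonal entries (1,1,1,1,1,1,1,1,1,1,1,1,1,1,1,1,1).

Reading off H_k = ker ∂_k / im ∂_{k+1}:

  H_1: rank ker ∂_1 − rank ∂_2 = (27 − 8) − 17 = 2, and the invariant factors of ∂_2 are all 1, so H_1 ≅ Z^2.

(K is a triangulation of the torus T^2.)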